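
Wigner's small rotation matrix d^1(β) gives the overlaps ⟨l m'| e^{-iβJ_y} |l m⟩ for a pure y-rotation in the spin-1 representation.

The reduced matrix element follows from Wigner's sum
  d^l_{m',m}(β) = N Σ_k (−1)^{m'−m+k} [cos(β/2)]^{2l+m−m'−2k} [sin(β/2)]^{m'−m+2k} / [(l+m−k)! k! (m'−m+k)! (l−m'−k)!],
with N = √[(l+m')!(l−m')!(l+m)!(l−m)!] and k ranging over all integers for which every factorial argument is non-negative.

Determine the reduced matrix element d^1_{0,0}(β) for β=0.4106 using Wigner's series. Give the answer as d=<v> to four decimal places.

d=0.9169

d^1_{0,0}(β=0.4106) via Wigner's sum:
Half-angle: c=0.979000, s=0.203861. N=√(1·1·1·1)=1.000000
The bounds max(0,m−m')=0 and min(l+m,l−m')=1 give 2 terms
  k=0: (−1)^0·1.0000/(1)·0.9790^2·0.2039^0 = +0.958441
  k=1: (−1)^1·1.0000/(1)·0.9790^0·0.2039^2 = -0.041559
d^1_{0,0}(0.4106) = +0.958441 -0.041559 = +0.916881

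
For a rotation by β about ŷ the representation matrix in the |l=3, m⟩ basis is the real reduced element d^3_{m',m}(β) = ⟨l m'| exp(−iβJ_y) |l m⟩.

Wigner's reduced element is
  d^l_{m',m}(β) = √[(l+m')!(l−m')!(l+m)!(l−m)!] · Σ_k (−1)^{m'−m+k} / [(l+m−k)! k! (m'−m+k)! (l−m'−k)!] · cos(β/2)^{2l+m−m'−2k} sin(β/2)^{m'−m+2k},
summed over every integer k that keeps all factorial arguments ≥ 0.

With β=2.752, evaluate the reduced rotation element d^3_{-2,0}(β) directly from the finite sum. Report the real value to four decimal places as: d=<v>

d^3_{-2,0}(β=2.752) via Wigner's sum:
Half-angle: c=0.193567, s=0.981087. N=√(1·120·6·6)=65.726707
k∈{2,3} keeps every argument non-negative
  k=2: (−1)^0·65.7267/(12)·0.1936^4·0.9811^2 = +0.007401
  k=3: (−1)^1·65.7267/(12)·0.1936^2·0.9811^4 = -0.190131
d^3_{-2,0}(2.752) = +0.007401 -0.190131 = -0.182730

d=-0.1827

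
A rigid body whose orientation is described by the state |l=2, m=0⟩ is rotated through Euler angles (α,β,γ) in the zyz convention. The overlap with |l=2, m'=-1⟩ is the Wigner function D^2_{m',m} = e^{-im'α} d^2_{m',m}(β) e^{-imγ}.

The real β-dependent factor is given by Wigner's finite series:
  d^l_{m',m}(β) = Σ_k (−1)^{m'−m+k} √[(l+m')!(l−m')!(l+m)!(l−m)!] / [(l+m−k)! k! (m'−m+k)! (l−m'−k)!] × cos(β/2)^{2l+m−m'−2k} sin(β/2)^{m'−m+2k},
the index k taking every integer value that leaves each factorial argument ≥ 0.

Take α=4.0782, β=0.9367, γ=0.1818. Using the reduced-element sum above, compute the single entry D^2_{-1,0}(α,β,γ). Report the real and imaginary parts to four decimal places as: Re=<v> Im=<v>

First d^2_{-1,0}(β=0.9367), then the phase factors e^{-i(-1)α} and e^{-i(0)γ}:
c=cos(0.9367/2)=0.892314, s=sin(0.9367/2)=0.451415; N=√[1·6·2·2]=4.898979
k∈{1,2} keeps every argument non-negative
  k=1: (−1)^0·4.8990/(2)·0.8923^3·0.4514^1 = +0.785606
  k=2: (−1)^1·4.8990/(2)·0.8923^1·0.4514^3 = -0.201057
d^2_{-1,0}(0.9367) = +0.785606 -0.201057 = +0.584549
Phases: e^{-i·(-1)·4.0782}=-0.592524-0.805553i, e^{-i·(0)·0.1818}=+1.000000+0.000000i ⇒ D=-0.346359-0.470885i

Re=-0.3464 Im=-0.4709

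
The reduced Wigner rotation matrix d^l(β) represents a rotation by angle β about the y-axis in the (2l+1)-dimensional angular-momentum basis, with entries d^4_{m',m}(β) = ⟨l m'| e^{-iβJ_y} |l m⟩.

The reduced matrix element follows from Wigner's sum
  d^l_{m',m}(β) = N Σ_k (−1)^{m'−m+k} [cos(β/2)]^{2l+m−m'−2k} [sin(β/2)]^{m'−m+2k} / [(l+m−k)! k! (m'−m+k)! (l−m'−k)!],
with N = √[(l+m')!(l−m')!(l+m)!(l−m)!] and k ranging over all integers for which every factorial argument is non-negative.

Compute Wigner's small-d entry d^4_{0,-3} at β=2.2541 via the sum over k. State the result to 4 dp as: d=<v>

d=0.4355

d^4_{0,-3}(β=2.2541) via Wigner's sum:
Half-angle: c=0.429326, s=0.903150. N=√(24·24·1·5040)=1703.830978
k: max(0,(-3)−(0))=0 … min(4+(-3),4−(0))=1
  k=0: (−1)^3·1703.8310/(144)·0.4293^5·0.9031^3 = -0.127139
  k=1: (−1)^4·1703.8310/(144)·0.4293^3·0.9031^5 = +0.562631
d^4_{0,-3}(2.2541) = -0.127139 +0.562631 = +0.435492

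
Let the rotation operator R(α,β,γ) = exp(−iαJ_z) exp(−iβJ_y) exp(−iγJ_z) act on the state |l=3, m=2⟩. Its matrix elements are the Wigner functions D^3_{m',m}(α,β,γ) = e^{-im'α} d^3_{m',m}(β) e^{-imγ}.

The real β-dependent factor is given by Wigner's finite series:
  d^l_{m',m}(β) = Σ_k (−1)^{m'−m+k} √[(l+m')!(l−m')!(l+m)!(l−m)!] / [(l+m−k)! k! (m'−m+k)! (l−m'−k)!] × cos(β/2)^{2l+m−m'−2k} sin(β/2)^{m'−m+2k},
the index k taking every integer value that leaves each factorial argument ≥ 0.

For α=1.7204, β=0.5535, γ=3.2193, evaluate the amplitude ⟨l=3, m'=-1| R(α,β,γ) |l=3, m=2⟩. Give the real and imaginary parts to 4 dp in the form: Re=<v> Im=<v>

Split into d^3_{-1,2}(β=0.5535) × two z-phases.
Half-angle: c=0.961949, s=0.273231. N=√(2·24·120·1)=75.894664
Admissible k: 3..4 (factorial args all ≥0)
  k=3: (−1)^0·75.8947/(12)·0.9619^3·0.2732^3 = +0.114835
  k=4: (−1)^1·75.8947/(24)·0.9619^1·0.2732^5 = -0.004632
d^3_{-1,2}(0.5535) = +0.114835 -0.004632 = +0.110203
Phases: e^{-i·(-1)·1.7204}=-0.149046+0.988830i, e^{-i·(2)·3.2193}=+0.987947-0.154790i ⇒ D=+0.000640+0.110201i

Re=0.0006 Im=0.1102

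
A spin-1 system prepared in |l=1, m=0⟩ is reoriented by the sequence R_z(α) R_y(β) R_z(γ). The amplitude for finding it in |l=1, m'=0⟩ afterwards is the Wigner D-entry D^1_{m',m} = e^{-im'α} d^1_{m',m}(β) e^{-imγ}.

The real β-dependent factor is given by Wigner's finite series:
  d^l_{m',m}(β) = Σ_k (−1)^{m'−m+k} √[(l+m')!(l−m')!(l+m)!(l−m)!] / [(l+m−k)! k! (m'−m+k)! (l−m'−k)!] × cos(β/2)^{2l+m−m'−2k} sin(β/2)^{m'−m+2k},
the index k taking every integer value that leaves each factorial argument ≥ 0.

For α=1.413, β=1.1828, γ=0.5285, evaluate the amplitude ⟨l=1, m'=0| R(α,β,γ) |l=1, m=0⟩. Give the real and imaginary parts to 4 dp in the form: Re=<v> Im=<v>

Re=0.3783 Im=0.0000

D^1_{0,0}(1.413,1.1828,0.5285) = e^{-i·0·1.413}·d^1_{0,0}(1.1828)·e^{-i·0·0.5285}. Compute d first:
With c≡cos(β/2)=0.830161 and s≡sin(β/2)=0.557524, N=[1·1·1·1]^{1/2}=1.000000
k: max(0,(0)−(0))=0 … min(1+(0),1−(0))=1
  k=0: (−1)^0·1.0000/(1)·0.8302^2·0.5575^0 = +0.689167
  k=1: (−1)^1·1.0000/(1)·0.8302^0·0.5575^2 = -0.310833
d^1_{0,0}(1.1828) = +0.689167 -0.310833 = +0.378334
D = (+1.000000+0.000000i)·(+0.378334)·(+1.000000+0.000000i) = +0.378334+0.000000i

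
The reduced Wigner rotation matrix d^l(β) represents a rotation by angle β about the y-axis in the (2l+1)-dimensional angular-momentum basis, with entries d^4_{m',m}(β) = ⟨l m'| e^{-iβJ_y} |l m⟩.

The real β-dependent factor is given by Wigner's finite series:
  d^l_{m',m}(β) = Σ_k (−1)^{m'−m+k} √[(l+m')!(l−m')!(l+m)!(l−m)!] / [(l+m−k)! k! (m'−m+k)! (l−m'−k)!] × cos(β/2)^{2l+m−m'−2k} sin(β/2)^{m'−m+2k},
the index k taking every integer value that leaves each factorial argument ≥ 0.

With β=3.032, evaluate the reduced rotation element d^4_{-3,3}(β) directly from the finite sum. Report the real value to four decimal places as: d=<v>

d^4_{-3,3}(β=3.032) via Wigner's sum:
c=cos(3.032/2)=0.054769, s=sin(3.032/2)=0.998499; N=√[1·5040·5040·1]=5040.000000
Admissible k: 6..7 (factorial args all ≥0)
  k=6: (−1)^0·5040.0000/(720)·0.0548^2·0.9985^6 = +0.020809
  k=7: (−1)^1·5040.0000/(5040)·0.0548^0·0.9985^8 = -0.988055
d^4_{-3,3}(3.032) = +0.020809 -0.988055 = -0.967246

d=-0.9672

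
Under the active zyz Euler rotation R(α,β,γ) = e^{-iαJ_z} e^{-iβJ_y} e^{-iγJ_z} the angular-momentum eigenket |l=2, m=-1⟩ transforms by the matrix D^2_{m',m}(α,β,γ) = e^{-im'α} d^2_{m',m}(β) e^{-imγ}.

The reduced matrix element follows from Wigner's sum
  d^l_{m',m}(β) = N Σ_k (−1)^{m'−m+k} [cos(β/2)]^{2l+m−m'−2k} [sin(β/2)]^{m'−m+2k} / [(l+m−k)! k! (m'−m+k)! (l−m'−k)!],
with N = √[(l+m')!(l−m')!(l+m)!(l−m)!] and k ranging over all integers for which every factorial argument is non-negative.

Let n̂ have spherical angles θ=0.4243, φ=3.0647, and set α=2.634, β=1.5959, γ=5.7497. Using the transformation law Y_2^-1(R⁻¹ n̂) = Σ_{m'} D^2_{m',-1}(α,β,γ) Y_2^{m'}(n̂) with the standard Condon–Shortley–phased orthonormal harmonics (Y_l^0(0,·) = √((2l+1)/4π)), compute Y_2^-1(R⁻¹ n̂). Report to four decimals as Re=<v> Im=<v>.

Re=-0.2387 Im=0.0868

Need the full column D^2_{m',-1} for m'=−2..2 at α=2.634, β=1.5959, γ=5.7497.
cos(β/2)=0.698176, sin(β/2)=0.715926
d^2_{-2,-1}: single k=1 term ⇒ +0.487296;  D = +0.010781-0.487177i
d^2_{-1,-1}: k∈[0..1] ⇒ +0.237607 -0.749527 = -0.511920;  D = +0.258668-0.441761i
d^2_{0,-1}: k∈[0..1] ⇒ -0.596813 +0.627546 = +0.030733;  D = +0.026462-0.015629i
d^2_{1,-1}: k∈[0..1] ⇒ +0.749527 -0.262708 = +0.486819;  D = -0.486656+0.012604i
d^2_{2,-1}: single k=0 term ⇒ -0.512389;  D = -0.454084-0.237383i
Y_2^{m'}(θ=0.4243,φ=3.0647) and Σ D·Y over m':
  (+0.0108-0.4872i)·(+0.0647+0.0100i)  (+0.2587-0.4418i)·(-0.2890-0.0223i)  (+0.0265-0.0156i)·(+0.4704+0.0000i)  (-0.4867+0.0126i)·(+0.2890-0.0223i)  (-0.4541-0.2374i)·(+0.0647-0.0100i)
Y_2^-1(R⁻¹ n̂) = -0.238670+0.086816i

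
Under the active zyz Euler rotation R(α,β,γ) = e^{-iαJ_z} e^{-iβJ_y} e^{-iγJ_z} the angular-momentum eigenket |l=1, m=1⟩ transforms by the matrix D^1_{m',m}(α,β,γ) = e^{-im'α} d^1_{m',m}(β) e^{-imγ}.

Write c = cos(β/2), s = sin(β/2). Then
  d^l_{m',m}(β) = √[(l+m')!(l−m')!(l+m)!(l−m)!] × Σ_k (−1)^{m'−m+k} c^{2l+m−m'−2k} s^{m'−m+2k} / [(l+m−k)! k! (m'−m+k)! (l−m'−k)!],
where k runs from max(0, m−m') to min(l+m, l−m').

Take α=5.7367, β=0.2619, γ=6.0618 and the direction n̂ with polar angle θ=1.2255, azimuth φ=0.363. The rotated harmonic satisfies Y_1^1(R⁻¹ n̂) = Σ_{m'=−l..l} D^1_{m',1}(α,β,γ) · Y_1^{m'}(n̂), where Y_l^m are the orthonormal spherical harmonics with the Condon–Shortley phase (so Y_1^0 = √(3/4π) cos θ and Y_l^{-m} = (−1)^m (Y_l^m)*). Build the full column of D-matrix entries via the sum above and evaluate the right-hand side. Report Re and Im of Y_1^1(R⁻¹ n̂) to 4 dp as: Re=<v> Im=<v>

Re=-0.1023 Im=-0.2860

Need the full column D^1_{m',1} for m'=−1..1 at α=5.7367, β=0.2619, γ=6.0618.
cos(β/2)=0.991438, sin(β/2)=0.130576
d^1_{-1,1}: single k=2 term ⇒ +0.017050;  D = +0.016157-0.005446i
d^1_{0,1}: single k=1 term ⇒ +0.183081;  D = +0.178613+0.040201i
d^1_{1,1}: single k=0 term ⇒ +0.982950;  D = +0.707126+0.682762i
Y_1^{m'}(θ=1.2255,φ=0.363) and Σ D·Y over m':
  (+0.0162-0.0054i)·(+0.3039-0.1154i)  (+0.1786+0.0402i)·(+0.1654+0.0000i)  (+0.7071+0.6828i)·(-0.3039-0.1154i)
Y_1^1(R⁻¹ n̂) = -0.102270-0.286003i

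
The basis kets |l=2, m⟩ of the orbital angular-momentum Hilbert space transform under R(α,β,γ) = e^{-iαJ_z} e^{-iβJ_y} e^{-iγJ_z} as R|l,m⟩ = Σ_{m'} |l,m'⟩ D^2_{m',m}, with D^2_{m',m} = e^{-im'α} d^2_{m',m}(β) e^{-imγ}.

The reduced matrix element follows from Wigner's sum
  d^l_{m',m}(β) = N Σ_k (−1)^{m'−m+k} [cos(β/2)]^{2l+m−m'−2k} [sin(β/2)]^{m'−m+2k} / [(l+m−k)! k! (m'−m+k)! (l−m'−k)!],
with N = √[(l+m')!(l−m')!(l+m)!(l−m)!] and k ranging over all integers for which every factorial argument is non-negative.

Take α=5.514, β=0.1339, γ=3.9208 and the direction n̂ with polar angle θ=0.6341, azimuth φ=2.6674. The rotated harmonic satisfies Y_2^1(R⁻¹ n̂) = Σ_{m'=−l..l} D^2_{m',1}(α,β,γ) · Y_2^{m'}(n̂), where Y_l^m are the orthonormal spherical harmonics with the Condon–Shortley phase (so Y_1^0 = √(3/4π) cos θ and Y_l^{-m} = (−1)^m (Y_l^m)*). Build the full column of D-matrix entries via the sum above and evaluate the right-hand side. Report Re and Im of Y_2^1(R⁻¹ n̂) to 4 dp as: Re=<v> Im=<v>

Need the full column D^2_{m',1} for m'=−2..2 at α=5.514, β=0.1339, γ=3.9208.
cos(β/2)=0.997760, sin(β/2)=0.066900
d^2_{-2,1}: single k=3 term ⇒ +0.000597;  D = +0.000406+0.000438i
d^2_{-1,1}: k∈[2..3] ⇒ +0.013367 -0.000020 = +0.013347;  D = -0.000299+0.013343i
d^2_{0,1}: k∈[1..2] ⇒ +0.162772 -0.000732 = +0.162040;  D = -0.115287+0.113868i
d^2_{1,1}: k∈[0..1] ⇒ +0.991069 -0.013367 = +0.977702;  D = -0.977653+0.009798i
d^2_{2,1}: single k=0 term ⇒ -0.132903;  D = +0.096409+0.091479i
Y_2^{m'}(θ=0.6341,φ=2.6674) and Σ D·Y over m':
  (+0.0004+0.0004i)·(+0.0790+0.1102i)  (-0.0003+0.0133i)·(-0.3280-0.1684i)  (-0.1153+0.1139i)·(+0.2987+0.0000i)  (-0.9777+0.0098i)·(+0.3280-0.1684i)  (+0.0964+0.0915i)·(+0.0790-0.1102i)
Y_2^1(R⁻¹ n̂) = -0.333467+0.194192i

Re=-0.3335 Im=0.1942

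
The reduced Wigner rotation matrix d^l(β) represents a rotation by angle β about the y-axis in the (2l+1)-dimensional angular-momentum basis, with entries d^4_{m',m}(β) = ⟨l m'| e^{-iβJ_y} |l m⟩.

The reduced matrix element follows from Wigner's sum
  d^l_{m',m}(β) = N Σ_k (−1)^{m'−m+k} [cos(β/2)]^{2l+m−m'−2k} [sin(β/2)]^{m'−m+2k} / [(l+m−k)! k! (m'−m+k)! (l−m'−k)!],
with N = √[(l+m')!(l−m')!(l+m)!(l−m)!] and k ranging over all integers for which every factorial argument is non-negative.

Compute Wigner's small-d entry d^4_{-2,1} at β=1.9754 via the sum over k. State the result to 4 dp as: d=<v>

d^4_{-2,1}(β=1.9754) via Wigner's sum:
Half-angle: c=0.550611, s=0.834762. N=√(2·720·120·6)=1018.233765
k: max(0,(1)−(-2))=3 … min(4+(1),4−(-2))=5
  k=3: (−1)^0·1018.2338/(72)·0.5506^5·0.8348^3 = +0.416321
  k=4: (−1)^1·1018.2338/(48)·0.5506^3·0.8348^5 = -1.435338
  k=5: (−1)^2·1018.2338/(240)·0.5506^1·0.8348^7 = +0.659811
d^4_{-2,1}(1.9754) = +0.416321 -1.435338 +0.659811 = -0.359207

d=-0.3592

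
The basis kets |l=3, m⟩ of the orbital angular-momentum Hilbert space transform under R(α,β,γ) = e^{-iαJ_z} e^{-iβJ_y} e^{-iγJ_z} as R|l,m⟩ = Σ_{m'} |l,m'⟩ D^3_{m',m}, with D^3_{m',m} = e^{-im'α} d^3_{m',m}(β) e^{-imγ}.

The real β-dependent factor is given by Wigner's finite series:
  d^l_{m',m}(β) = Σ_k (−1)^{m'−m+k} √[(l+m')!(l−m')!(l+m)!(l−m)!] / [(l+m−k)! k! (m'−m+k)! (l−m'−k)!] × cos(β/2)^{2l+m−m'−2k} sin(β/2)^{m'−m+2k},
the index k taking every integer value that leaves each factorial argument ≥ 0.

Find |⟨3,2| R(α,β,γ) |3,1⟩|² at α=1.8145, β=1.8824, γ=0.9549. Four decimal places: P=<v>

P=0.2509

First d^3_{2,1}(β=1.8824), then the phase factors e^{-i(2)α} and e^{-i(1)γ}:
With c≡cos(β/2)=0.588819 and s≡sin(β/2)=0.808265, N=[120·1·24·2]^{1/2}=75.894664
k: max(0,(1)−(2))=0 … min(3+(1),3−(2))=1
  k=0: (−1)^1·75.8947/(24)·0.5888^5·0.8083^1 = -0.180909
  k=1: (−1)^2·75.8947/(12)·0.5888^3·0.8083^3 = +0.681767
d^3_{2,1}(1.8824) = -0.180909 +0.681767 = +0.500858
|D^3_{2,1}|² = |d^3_{2,1}(β)|² = (+0.500858)² = 0.250859 (the z-rotation phases have unit modulus)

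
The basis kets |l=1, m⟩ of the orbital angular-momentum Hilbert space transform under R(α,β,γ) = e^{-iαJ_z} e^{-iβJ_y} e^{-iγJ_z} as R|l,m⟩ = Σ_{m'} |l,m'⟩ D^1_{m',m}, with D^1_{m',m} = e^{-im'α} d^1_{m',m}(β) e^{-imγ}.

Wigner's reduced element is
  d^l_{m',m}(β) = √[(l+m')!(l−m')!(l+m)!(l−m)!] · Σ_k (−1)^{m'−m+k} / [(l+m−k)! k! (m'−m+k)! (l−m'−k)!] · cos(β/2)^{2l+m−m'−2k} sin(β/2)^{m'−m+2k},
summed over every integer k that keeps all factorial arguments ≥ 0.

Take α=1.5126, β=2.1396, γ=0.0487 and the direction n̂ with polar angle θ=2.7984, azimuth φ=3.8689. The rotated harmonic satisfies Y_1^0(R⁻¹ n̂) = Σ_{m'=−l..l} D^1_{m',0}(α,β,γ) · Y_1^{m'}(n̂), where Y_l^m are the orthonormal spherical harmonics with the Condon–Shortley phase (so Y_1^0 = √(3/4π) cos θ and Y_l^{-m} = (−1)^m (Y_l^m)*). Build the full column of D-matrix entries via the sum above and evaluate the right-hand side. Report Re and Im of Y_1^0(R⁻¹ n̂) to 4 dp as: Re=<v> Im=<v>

Need the full column D^1_{m',0} for m'=−1..1 at α=1.5126, β=2.1396, γ=0.0487.
cos(β/2)=0.480300, sin(β/2)=0.877104
d^1_{-1,0}: single k=1 term ⇒ +0.595770;  D = +0.034652+0.594761i
d^1_{0,0}: k∈[0..1] ⇒ +0.230688 -0.769312 = -0.538624;  D = -0.538624+0.000000i
d^1_{1,0}: single k=0 term ⇒ -0.595770;  D = -0.034652+0.594761i
Y_1^{m'}(θ=2.7984,φ=3.8689) and Σ D·Y over m':
  (+0.0347+0.5948i)·(-0.0868+0.0773i)  (-0.5386+0.0000i)·(-0.4601+0.0000i)  (-0.0347+0.5948i)·(+0.0868+0.0773i)
Y_1^0(R⁻¹ n̂) = +0.149864+0.000000i

Re=0.1499 Im=0.0000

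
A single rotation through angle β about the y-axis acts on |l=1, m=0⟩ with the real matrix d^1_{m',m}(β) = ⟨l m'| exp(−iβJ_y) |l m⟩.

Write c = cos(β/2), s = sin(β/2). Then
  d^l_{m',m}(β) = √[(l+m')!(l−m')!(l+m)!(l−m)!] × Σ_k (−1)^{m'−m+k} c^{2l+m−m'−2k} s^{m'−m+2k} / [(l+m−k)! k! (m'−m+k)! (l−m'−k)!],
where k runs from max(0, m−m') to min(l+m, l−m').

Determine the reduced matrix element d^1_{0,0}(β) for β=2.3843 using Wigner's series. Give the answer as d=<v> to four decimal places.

d=-0.7267

d^1_{0,0}(β=2.3843) via Wigner's sum:
Half-angle: c=0.369663, s=0.929166. N=√(1·1·1·1)=1.000000
k: max(0,(0)−(0))=0 … min(1+(0),1−(0))=1
  k=0: (−1)^0·1.0000/(1)·0.3697^2·0.9292^0 = +0.136651
  k=1: (−1)^1·1.0000/(1)·0.3697^0·0.9292^2 = -0.863349
d^1_{0,0}(2.3843) = +0.136651 -0.863349 = -0.726699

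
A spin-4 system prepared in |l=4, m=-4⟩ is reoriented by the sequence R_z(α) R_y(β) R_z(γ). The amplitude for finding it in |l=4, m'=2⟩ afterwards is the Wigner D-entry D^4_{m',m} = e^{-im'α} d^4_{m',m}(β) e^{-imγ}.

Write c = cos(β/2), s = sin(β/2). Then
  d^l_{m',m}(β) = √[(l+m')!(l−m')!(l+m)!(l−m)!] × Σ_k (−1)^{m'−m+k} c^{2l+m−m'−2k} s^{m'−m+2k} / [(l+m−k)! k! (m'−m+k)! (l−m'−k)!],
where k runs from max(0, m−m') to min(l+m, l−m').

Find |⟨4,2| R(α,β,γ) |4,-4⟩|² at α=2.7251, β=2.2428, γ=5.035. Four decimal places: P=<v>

P=0.2843

Split into d^4_{2,-4}(β=2.2428) × two z-phases.
With c≡cos(β/2)=0.434422 and s≡sin(β/2)=0.900710, N=[720·2·1·40320]^{1/2}=7619.763776
k∈{0} keeps every argument non-negative
  k=0: (−1)^6·7619.7638/(1440)·0.4344^2·0.9007^6 = +0.533225
d^4_{2,-4}(2.2428) = +0.533225
|D^4_{2,-4}|² = |d^4_{2,-4}(β)|² = (+0.533225)² = 0.284329 (the z-rotation phases have unit modulus)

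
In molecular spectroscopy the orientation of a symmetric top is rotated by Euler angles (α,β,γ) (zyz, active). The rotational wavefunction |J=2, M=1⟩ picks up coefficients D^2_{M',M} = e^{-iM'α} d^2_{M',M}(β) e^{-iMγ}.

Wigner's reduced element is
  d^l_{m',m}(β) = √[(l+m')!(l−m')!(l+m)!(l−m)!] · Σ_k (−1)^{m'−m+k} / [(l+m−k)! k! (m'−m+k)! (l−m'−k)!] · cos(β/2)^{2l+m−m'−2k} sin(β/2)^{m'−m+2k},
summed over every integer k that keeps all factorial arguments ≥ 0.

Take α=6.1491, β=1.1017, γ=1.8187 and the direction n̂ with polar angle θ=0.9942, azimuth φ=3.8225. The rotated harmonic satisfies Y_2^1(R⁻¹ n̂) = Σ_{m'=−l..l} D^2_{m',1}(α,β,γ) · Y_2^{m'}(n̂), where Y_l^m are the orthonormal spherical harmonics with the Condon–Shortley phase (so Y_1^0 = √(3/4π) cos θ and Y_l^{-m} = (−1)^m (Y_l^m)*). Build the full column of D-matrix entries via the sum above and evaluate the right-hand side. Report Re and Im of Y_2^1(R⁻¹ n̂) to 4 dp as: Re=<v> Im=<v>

Need the full column D^2_{m',1} for m'=−2..2 at α=6.1491, β=1.1017, γ=1.8187.
cos(β/2)=0.852080, sin(β/2)=0.523412
d^2_{-2,1}: single k=3 term ⇒ +0.244366;  D = -0.120587-0.212540i
d^2_{-1,1}: k∈[2..3] ⇒ +0.596717 -0.075054 = +0.521664;  D = -0.194459-0.484065i
d^2_{0,1}: k∈[1..2] ⇒ +0.793159 -0.299286 = +0.493873;  D = -0.121183-0.478775i
d^2_{1,1}: k∈[0..1] ⇒ +0.527134 -0.596717 = -0.069583;  D = +0.007903+0.069133i
d^2_{2,1}: single k=0 term ⇒ -0.647611;  D = -0.013124+0.647478i
Y_2^{m'}(θ=0.9942,φ=3.8225) and Σ D·Y over m':
  (-0.1206-0.2125i)·(+0.0563-0.2656i)  (-0.1945-0.4841i)·(-0.2743+0.2223i)  (-0.1212-0.4788i)·(-0.0342+0.0000i)  (+0.0079+0.0691i)·(+0.2743+0.2223i)  (-0.0131+0.6475i)·(+0.0563+0.2656i)
Y_2^1(R⁻¹ n̂) = -0.084037+0.179697i

Re=-0.0840 Im=0.1797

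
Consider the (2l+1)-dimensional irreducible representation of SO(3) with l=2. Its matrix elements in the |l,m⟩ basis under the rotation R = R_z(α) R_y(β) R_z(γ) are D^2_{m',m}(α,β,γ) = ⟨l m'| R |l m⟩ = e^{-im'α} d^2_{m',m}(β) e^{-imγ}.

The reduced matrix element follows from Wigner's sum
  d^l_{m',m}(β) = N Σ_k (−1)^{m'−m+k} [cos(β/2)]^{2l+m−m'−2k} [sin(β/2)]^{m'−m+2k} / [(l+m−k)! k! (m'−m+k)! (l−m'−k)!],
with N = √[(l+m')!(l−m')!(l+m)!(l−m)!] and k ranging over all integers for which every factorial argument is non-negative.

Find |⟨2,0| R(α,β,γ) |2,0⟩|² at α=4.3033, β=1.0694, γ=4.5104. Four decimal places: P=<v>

First d^2_{0,0}(β=1.0694), then the phase factors e^{-i(0)α} and e^{-i(0)γ}:
With c≡cos(β/2)=0.860422 and s≡sin(β/2)=0.509583, N=[2·2·2·2]^{1/2}=4.000000
The bounds max(0,m−m')=0 and min(l+m,l−m')=2 give 3 terms
  k=0: (−1)^0·4.0000/(4)·0.8604^4·0.5096^0 = +0.548081
  k=1: (−1)^1·4.0000/(1)·0.8604^2·0.5096^2 = -0.768975
  k=2: (−1)^2·4.0000/(4)·0.8604^0·0.5096^4 = +0.067431
d^2_{0,0}(1.0694) = +0.548081 -0.768975 +0.067431 = -0.153463
|D^2_{0,0}|² = |d^2_{0,0}(β)|² = (-0.153463)² = 0.023551 (the z-rotation phases have unit modulus)

P=0.0236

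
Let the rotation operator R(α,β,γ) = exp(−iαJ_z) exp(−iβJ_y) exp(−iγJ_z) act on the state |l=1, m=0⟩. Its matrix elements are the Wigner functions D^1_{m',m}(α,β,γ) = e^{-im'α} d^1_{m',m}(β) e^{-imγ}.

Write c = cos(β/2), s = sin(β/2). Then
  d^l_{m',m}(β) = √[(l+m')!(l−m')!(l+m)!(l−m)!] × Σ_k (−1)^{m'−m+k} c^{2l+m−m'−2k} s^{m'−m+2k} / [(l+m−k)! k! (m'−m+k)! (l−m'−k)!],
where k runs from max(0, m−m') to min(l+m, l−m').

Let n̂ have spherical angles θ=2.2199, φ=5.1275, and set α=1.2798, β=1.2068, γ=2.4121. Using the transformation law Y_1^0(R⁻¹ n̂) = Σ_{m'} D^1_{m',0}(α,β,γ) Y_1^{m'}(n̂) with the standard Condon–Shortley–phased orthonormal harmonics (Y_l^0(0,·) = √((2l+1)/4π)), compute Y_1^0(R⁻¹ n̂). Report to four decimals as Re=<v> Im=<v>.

Need the full column D^1_{m',0} for m'=−1..1 at α=1.2798, β=1.2068, γ=2.4121.
cos(β/2)=0.823411, sin(β/2)=0.567445
d^1_{-1,0}: single k=1 term ⇒ +0.660778;  D = +0.189582+0.632998i
d^1_{0,0}: k∈[0..1] ⇒ +0.678006 -0.321994 = +0.356012;  D = +0.356012+0.000000i
d^1_{1,0}: single k=0 term ⇒ -0.660778;  D = -0.189582+0.632998i
Y_1^{m'}(θ=2.2199,φ=5.1275) and Σ D·Y over m':
  (+0.1896+0.6330i)·(+0.1110+0.2519i)  (+0.3560+0.0000i)·(-0.2953+0.0000i)  (-0.1896+0.6330i)·(-0.1110+0.2519i)
Y_1^0(R⁻¹ n̂) = -0.381908+0.000000i

Re=-0.3819 Im=0.0000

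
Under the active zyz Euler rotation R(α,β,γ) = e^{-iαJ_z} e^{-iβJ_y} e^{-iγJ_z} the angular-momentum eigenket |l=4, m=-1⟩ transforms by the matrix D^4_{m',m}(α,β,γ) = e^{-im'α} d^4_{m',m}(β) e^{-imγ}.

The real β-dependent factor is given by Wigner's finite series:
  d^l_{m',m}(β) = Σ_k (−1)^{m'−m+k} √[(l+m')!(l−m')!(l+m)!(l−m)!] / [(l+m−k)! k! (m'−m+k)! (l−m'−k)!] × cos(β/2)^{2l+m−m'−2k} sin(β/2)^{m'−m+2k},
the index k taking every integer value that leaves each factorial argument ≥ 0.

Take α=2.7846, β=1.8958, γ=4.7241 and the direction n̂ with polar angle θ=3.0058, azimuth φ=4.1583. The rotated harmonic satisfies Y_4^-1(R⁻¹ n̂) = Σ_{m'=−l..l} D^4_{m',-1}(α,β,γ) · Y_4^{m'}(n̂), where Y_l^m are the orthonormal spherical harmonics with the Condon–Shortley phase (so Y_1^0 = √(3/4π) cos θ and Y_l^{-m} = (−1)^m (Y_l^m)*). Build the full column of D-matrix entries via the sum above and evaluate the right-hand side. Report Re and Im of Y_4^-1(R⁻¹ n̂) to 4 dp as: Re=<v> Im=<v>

Need the full column D^4_{m',-1} for m'=−4..4 at α=2.7846, β=1.8958, γ=4.7241.
cos(β/2)=0.583390, sin(β/2)=0.812192
d^4_{-4,-1}: single k=3 term ⇒ +0.270935;  D = -0.267706-0.041703i
d^4_{-3,-1}: k∈[2..3] ⇒ +0.206415 -0.666792 = -0.460376;  D = -0.401447-0.225359i
d^4_{-2,-1}: k∈[1..3] ⇒ +0.079252 -0.768029 +0.992398 = +0.303621;  D = -0.196126-0.231777i
d^4_{-1,-1}: k∈[0..3] ⇒ +0.013418 -0.390088 +1.512141 -0.976946 = +0.158524;  D = +0.053654+0.149168i
d^4_{0,-1}: k∈[0..3] ⇒ -0.083538 +0.971488 -1.882943 +0.608255 = -0.386738;  D = -0.004529+0.386712i
d^4_{1,-1}: k∈[0..3] ⇒ +0.260059 -1.512141 +1.465420 -0.189352 = +0.023985;  D = -0.008644+0.022373i
d^4_{2,-1}: k∈[0..2] ⇒ -0.512019 +1.488597 -0.577041 = +0.399537;  D = +0.265155-0.298868i
d^4_{3,-1}: k∈[0..1] ⇒ +0.666792 -0.775427 = -0.108636;  D = +0.095949-0.050945i
d^4_{4,-1}: single k=0 term ⇒ -0.525128;  D = -0.520620+0.068655i
Y_4^{m'}(θ=3.0058,φ=4.1583) and Σ D·Y over m':
  (-0.2677-0.0417i)·(-0.0001+0.0001i)  (-0.4014-0.2254i)·(-0.0031-0.0003i)  (-0.1961-0.2318i)·(-0.0161-0.0322i)  (+0.0537+0.1492i)·(+0.1293-0.2089i)  (-0.0045+0.3867i)·(+0.7700+0.0000i)  (-0.0086+0.0224i)·(-0.1293-0.2089i)  (+0.2652-0.2989i)·(-0.0161+0.0322i)  (+0.0959-0.0509i)·(+0.0031-0.0003i)  (-0.5206+0.0687i)·(-0.0001-0.0001i)
Y_4^-1(R⁻¹ n̂) = +0.042987+0.328780i

Re=0.0430 Im=0.3288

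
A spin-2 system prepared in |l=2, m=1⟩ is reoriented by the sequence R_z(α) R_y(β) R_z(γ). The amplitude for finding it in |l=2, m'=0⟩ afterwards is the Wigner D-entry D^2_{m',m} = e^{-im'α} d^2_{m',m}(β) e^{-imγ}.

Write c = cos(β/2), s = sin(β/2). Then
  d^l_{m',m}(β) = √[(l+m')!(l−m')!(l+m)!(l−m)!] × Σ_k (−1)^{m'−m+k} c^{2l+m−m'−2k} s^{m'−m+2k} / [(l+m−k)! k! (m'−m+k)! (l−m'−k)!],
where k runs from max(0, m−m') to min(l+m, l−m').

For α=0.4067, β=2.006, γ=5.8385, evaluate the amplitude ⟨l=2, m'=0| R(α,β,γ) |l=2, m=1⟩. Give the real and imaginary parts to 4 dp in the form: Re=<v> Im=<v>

D^2_{0,1}(0.4067,2.006,5.8385) = e^{-i·0·0.4067}·d^2_{0,1}(2.006)·e^{-i·1·5.8385}. Compute d first:
Half-angle: c=0.537775, s=0.843088. N=√(2·2·6·1)=4.898979
k: max(0,(1)−(0))=1 … min(2+(1),2−(0))=2
  k=1: (−1)^0·4.8990/(2)·0.5378^3·0.8431^1 = +0.321182
  k=2: (−1)^1·4.8990/(2)·0.5378^1·0.8431^3 = -0.789397
d^2_{0,1}(2.006) = +0.321182 -0.789397 = -0.468215
Phases: e^{-i·(0)·0.4067}=+1.000000+0.000000i, e^{-i·(1)·5.8385}=+0.902746+0.430174i ⇒ D=-0.422679-0.201414i

Re=-0.4227 Im=-0.2014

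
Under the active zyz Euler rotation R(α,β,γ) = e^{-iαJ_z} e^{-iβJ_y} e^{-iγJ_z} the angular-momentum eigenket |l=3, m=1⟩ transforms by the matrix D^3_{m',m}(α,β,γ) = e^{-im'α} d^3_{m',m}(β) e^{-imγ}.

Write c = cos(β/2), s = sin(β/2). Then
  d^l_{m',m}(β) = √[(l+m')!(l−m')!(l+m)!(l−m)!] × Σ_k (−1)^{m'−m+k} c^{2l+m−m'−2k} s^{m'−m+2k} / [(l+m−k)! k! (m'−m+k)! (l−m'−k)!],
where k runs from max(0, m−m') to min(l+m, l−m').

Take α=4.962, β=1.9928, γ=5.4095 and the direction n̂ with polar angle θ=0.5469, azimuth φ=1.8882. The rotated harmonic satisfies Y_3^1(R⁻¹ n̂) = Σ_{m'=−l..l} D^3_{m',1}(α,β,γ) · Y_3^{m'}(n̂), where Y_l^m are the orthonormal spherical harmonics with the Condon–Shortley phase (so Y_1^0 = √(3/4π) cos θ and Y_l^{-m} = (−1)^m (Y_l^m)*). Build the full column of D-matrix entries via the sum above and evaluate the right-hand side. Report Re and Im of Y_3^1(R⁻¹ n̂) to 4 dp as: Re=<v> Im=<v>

Need the full column D^3_{m',1} for m'=−3..3 at α=4.962, β=1.9928, γ=5.4095.
cos(β/2)=0.543328, sin(β/2)=0.839520
d^3_{-3,1}: single k=4 term ⇒ +0.567930;  D = -0.567171-0.029361i
d^3_{-2,1}: k∈[3..4] ⇒ +0.600220 -0.716504 = -0.116284;  D = +0.022861+0.114015i
d^3_{-1,1}: k∈[2..4] ⇒ +0.368521 -1.173112 +0.350096 = -0.454494;  D = -0.409741+0.196666i
d^3_{0,1}: k∈[1..3] ⇒ +0.137700 -0.986262 +0.784891 = -0.063671;  D = -0.040877-0.048817i
d^3_{1,1}: k∈[0..2] ⇒ +0.025726 -0.491362 +0.879834 = +0.414198;  D = -0.242035+0.336124i
d^3_{2,1}: k∈[0..1] ⇒ -0.125702 +0.600220 = +0.474518;  D = -0.441636-0.173566i
d^3_{3,1}: single k=0 term ⇒ +0.237879;  D = +0.029623-0.236028i
Y_3^{m'}(θ=0.5469,φ=1.8882) and Σ D·Y over m':
  (-0.5672-0.0294i)·(+0.0478+0.0340i)  (+0.0229+0.1140i)·(-0.1901+0.1400i)  (-0.4097+0.1967i)·(-0.1389-0.4228i)  (-0.0409-0.0488i)·(+0.2065+0.0000i)  (-0.2420+0.3361i)·(+0.1389-0.4228i)  (-0.4416-0.1736i)·(-0.1901-0.1400i)  (+0.0296-0.2360i)·(-0.0478+0.0340i)
Y_3^1(R⁻¹ n̂) = +0.259945+0.352782i

Re=0.2599 Im=0.3528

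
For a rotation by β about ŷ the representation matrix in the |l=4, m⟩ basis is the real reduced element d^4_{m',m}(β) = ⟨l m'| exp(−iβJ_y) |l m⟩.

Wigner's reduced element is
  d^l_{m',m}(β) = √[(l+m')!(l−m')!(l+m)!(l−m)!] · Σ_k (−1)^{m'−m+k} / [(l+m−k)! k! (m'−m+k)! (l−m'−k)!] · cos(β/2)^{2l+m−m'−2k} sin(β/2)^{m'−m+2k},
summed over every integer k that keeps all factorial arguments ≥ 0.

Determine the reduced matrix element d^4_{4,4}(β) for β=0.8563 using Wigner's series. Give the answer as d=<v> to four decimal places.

d=0.4692

d^4_{4,4}(β=0.8563) via Wigner's sum:
With c≡cos(β/2)=0.909735 and s≡sin(β/2)=0.415189, N=[40320·1·40320·1]^{1/2}=40320.000000
k∈{0} keeps every argument non-negative
  k=0: (−1)^0·40320.0000/(40320)·0.9097^8·0.4152^0 = +0.469160
d^4_{4,4}(0.8563) = +0.469160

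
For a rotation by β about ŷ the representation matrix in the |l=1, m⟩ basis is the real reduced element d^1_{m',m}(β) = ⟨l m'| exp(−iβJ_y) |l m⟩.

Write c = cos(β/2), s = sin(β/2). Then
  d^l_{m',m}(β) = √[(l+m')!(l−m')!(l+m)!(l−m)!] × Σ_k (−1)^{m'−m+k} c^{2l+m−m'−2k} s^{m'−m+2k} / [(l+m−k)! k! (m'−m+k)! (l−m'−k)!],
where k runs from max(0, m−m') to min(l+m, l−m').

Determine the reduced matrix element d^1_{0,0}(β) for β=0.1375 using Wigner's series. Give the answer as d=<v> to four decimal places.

d=0.9906

d^1_{0,0}(β=0.1375) via Wigner's sum:
c=cos(0.1375/2)=0.997638, s=sin(0.1375/2)=0.068696; N=√[1·1·1·1]=1.000000
k∈{0,1} keeps every argument non-negative
  k=0: (−1)^0·1.0000/(1)·0.9976^2·0.0687^0 = +0.995281
  k=1: (−1)^1·1.0000/(1)·0.9976^0·0.0687^2 = -0.004719
d^1_{0,0}(0.1375) = +0.995281 -0.004719 = +0.990562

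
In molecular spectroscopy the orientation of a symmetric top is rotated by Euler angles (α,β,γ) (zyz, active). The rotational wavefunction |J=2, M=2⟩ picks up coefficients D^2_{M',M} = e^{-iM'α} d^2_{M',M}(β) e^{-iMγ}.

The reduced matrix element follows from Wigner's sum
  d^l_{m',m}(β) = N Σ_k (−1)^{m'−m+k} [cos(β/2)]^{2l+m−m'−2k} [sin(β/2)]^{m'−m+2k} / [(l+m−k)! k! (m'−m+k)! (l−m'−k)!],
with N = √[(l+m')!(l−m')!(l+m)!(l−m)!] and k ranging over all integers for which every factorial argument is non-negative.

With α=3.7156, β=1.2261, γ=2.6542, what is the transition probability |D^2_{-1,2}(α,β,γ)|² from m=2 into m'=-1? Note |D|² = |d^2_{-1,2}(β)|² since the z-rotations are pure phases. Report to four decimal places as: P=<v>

P=0.0971

D^2_{-1,2}(3.7156,1.2261,2.6542) = e^{-i·-1·3.7156}·d^2_{-1,2}(1.2261)·e^{-i·2·2.6542}. Compute d first:
c=cos(1.2261/2)=0.817897, s=sin(1.2261/2)=0.575365; N=√[1·6·24·1]=12.000000
The bounds max(0,m−m')=3 and min(l+m,l−m')=3 give 1 term
  k=3: (−1)^0·12.0000/(6)·0.8179^1·0.5754^3 = +0.311572
d^2_{-1,2}(1.2261) = +0.311572
|D^2_{-1,2}|² = |d^2_{-1,2}(β)|² = (+0.311572)² = 0.097077 (the z-rotation phases have unit modulus)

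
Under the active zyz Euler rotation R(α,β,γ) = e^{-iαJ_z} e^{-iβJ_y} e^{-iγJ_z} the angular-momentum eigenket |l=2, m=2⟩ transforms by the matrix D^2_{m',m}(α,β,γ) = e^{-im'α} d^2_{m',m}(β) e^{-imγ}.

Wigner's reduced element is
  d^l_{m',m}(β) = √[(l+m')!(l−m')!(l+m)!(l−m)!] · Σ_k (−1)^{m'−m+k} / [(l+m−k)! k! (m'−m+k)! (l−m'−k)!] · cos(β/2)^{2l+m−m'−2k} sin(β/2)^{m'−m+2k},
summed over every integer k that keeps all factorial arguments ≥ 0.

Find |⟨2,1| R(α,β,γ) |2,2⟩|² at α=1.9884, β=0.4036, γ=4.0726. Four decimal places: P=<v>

D^2_{1,2}(1.9884,0.4036,4.0726) = e^{-i·1·1.9884}·d^2_{1,2}(0.4036)·e^{-i·2·4.0726}. Compute d first:
c=cos(0.4036/2)=0.979707, s=sin(0.4036/2)=0.200433; N=√[6·1·24·1]=12.000000
Admissible k: 1..1 (factorial args all ≥0)
  k=1: (−1)^0·12.0000/(6)·0.9797^3·0.2004^1 = +0.376954
d^2_{1,2}(0.4036) = +0.376954
|D^2_{1,2}|² = |d^2_{1,2}(β)|² = (+0.376954)² = 0.142095 (the z-rotation phases have unit modulus)

P=0.1421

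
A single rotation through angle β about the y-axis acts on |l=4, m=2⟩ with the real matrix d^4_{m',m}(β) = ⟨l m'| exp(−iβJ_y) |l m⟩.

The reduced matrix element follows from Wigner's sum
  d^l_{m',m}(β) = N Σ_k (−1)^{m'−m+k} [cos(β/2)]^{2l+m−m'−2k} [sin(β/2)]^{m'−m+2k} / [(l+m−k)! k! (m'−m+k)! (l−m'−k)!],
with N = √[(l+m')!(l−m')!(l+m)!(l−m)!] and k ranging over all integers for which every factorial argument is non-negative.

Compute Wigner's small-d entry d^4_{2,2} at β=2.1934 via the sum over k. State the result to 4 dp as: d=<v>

d^4_{2,2}(β=2.1934) via Wigner's sum:
With c≡cos(β/2)=0.456535 and s≡sin(β/2)=0.889706, N=[720·2·720·2]^{1/2}=1440.000000
The bounds max(0,m−m')=0 and min(l+m,l−m')=2 give 3 terms
  k=0: (−1)^0·1440.0000/(1440)·0.4565^8·0.8897^0 = +0.001887
  k=1: (−1)^1·1440.0000/(120)·0.4565^6·0.8897^2 = -0.086004
  k=2: (−1)^2·1440.0000/(96)·0.4565^4·0.8897^4 = +0.408293
d^4_{2,2}(2.1934) = +0.001887 -0.086004 +0.408293 = +0.324176

d=0.3242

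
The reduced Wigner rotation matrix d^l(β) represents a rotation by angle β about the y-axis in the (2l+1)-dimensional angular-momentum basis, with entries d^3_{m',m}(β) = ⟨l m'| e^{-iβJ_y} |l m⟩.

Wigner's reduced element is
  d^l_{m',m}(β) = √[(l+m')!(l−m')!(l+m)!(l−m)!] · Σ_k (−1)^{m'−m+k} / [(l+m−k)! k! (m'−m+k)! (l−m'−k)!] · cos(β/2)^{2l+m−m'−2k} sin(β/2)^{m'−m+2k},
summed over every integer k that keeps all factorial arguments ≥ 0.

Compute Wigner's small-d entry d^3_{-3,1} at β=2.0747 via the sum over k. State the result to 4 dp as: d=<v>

d=0.5505

d^3_{-3,1}(β=2.0747) via Wigner's sum:
c=cos(2.0747/2)=0.508504, s=sin(2.0747/2)=0.861060; N=√[1·720·24·2]=185.903201
k: max(0,(1)−(-3))=4 … min(3+(1),3−(-3))=4
  k=4: (−1)^0·185.9032/(48)·0.5085^2·0.8611^4 = +0.550513
d^3_{-3,1}(2.0747) = +0.550513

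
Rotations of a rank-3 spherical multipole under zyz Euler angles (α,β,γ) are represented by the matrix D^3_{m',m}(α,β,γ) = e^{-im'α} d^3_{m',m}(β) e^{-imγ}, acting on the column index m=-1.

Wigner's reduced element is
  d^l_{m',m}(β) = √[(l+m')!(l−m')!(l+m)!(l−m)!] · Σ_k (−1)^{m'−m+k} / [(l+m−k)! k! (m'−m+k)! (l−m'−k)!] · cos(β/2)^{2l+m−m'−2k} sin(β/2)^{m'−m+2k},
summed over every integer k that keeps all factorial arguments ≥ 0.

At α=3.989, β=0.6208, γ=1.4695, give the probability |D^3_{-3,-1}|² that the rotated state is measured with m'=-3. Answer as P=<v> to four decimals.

P=0.0882

D^3_{-3,-1}(3.989,0.6208,1.4695) = e^{-i·-3·3.989}·d^3_{-3,-1}(0.6208)·e^{-i·-1·1.4695}. Compute d first:
c=cos(0.6208/2)=0.952211, s=sin(0.6208/2)=0.305440; N=√[1·720·2·24]=185.903201
Admissible k: 2..2 (factorial args all ≥0)
  k=2: (−1)^0·185.9032/(48)·0.9522^4·0.3054^2 = +0.297050
d^3_{-3,-1}(0.6208) = +0.297050
|D^3_{-3,-1}|² = |d^3_{-3,-1}(β)|² = (+0.297050)² = 0.088239 (the z-rotation phases have unit modulus)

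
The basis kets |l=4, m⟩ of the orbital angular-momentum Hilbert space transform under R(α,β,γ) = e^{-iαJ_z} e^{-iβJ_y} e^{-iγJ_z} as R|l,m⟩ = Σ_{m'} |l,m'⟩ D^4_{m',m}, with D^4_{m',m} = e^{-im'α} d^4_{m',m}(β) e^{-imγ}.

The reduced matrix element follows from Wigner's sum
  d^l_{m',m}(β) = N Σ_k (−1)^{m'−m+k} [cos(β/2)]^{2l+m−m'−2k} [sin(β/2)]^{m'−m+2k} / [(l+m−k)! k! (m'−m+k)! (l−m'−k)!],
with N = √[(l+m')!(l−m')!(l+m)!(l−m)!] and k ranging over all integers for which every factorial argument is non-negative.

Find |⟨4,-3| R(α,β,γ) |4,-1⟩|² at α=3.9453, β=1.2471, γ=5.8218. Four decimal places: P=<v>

P=0.0114

Split into d^4_{-3,-1}(β=1.2471) × two z-phases.
c=cos(1.2471/2)=0.811811, s=sin(1.2471/2)=0.583921; N=√[1·5040·6·120]=1904.940944
The bounds max(0,m−m')=2 and min(l+m,l−m')=3 give 2 terms
  k=2: (−1)^0·1904.9409/(240)·0.8118^6·0.5839^2 = +0.774652
  k=3: (−1)^1·1904.9409/(144)·0.8118^4·0.5839^4 = -0.667965
d^4_{-3,-1}(1.2471) = +0.774652 -0.667965 = +0.106687
|D^4_{-3,-1}|² = |d^4_{-3,-1}(β)|² = (+0.106687)² = 0.011382 (the z-rotation phases have unit modulus)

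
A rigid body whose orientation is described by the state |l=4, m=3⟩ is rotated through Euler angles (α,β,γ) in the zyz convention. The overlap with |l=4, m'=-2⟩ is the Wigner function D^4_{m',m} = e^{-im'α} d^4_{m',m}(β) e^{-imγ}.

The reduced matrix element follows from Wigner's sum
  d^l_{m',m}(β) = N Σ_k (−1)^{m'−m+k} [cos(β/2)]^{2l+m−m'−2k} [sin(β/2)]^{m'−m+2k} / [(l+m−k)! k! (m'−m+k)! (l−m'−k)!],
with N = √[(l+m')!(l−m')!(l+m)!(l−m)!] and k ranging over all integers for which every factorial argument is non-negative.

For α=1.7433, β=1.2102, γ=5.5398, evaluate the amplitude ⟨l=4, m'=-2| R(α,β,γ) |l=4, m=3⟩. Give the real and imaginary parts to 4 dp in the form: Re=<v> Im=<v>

D^4_{-2,3}(1.7433,1.2102,5.5398) = e^{-i·-2·1.7433}·d^4_{-2,3}(1.2102)·e^{-i·3·5.5398}. Compute d first:
Half-angle: c=0.822445, s=0.568844. N=√(2·720·5040·1)=2693.993318
The bounds max(0,m−m')=5 and min(l+m,l−m')=6 give 2 terms
  k=5: (−1)^0·2693.9933/(240)·0.8224^3·0.5688^5 = +0.371940
  k=6: (−1)^1·2693.9933/(720)·0.8224^1·0.5688^7 = -0.059310
d^4_{-2,3}(1.2102) = +0.371940 -0.059310 = +0.312631
D = (-0.941073-0.338204i)·(+0.312631)·(-0.612611+0.790385i) = +0.263805-0.167765i

Re=0.2638 Im=-0.1678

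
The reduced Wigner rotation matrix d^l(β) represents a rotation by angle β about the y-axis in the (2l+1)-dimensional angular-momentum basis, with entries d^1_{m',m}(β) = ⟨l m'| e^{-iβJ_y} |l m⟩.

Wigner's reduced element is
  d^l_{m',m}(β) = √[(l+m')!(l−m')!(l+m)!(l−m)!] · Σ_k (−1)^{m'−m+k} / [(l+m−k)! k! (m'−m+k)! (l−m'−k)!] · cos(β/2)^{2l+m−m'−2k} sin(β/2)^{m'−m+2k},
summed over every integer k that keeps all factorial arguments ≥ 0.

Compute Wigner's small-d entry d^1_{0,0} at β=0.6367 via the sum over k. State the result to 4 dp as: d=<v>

d=0.8041

d^1_{0,0}(β=0.6367) via Wigner's sum:
With c≡cos(β/2)=0.949753 and s≡sin(β/2)=0.313000, N=[1·1·1·1]^{1/2}=1.000000
k∈{0,1} keeps every argument non-negative
  k=0: (−1)^0·1.0000/(1)·0.9498^2·0.3130^0 = +0.902031
  k=1: (−1)^1·1.0000/(1)·0.9498^0·0.3130^2 = -0.097969
d^1_{0,0}(0.6367) = +0.902031 -0.097969 = +0.804062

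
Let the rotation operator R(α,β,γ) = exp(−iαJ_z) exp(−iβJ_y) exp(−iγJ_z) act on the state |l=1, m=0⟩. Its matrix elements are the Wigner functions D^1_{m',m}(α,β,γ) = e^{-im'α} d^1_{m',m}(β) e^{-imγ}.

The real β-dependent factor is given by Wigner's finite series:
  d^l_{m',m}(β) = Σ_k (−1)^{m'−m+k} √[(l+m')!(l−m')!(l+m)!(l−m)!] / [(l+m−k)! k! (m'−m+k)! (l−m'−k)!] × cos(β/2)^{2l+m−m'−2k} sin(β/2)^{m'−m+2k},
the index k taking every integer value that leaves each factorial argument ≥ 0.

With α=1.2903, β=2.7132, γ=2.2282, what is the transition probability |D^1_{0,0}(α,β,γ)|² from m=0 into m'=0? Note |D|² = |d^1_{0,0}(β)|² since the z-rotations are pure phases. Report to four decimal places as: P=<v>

First d^1_{0,0}(β=2.7132), then the phase factors e^{-i(0)α} and e^{-i(0)γ}:
c=cos(2.7132/2)=0.212562, s=sin(2.7132/2)=0.977148; N=√[1·1·1·1]=1.000000
k∈{0,1} keeps every argument non-negative
  k=0: (−1)^0·1.0000/(1)·0.2126^2·0.9771^0 = +0.045183
  k=1: (−1)^1·1.0000/(1)·0.2126^0·0.9771^2 = -0.954817
d^1_{0,0}(2.7132) = +0.045183 -0.954817 = -0.909635
|D^1_{0,0}|² = |d^1_{0,0}(β)|² = (-0.909635)² = 0.827435 (the z-rotation phases have unit modulus)

P=0.8274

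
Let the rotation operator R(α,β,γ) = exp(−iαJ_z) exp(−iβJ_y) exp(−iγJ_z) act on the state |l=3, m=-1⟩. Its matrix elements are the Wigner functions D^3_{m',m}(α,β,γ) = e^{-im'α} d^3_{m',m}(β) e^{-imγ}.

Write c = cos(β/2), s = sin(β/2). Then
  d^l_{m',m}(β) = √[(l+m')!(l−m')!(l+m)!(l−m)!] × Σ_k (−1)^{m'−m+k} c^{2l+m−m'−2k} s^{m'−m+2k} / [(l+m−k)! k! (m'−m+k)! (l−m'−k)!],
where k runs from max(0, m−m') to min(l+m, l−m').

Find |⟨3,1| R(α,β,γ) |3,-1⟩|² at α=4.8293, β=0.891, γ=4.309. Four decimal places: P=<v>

P=0.2710

D^3_{1,-1}(4.8293,0.891,4.309) = e^{-i·1·4.8293}·d^3_{1,-1}(0.891)·e^{-i·-1·4.309}. Compute d first:
Half-angle: c=0.902395, s=0.430909. N=√(24·2·2·24)=48.000000
Admissible k: 0..2 (factorial args all ≥0)
  k=0: (−1)^2·48.0000/(8)·0.9024^4·0.4309^2 = +0.738771
  k=1: (−1)^3·48.0000/(6)·0.9024^2·0.4309^4 = -0.224609
  k=2: (−1)^4·48.0000/(48)·0.9024^0·0.4309^6 = +0.006402
d^3_{1,-1}(0.891) = +0.738771 -0.224609 +0.006402 = +0.520565
|D^3_{1,-1}|² = |d^3_{1,-1}(β)|² = (+0.520565)² = 0.270988 (the z-rotation phases have unit modulus)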